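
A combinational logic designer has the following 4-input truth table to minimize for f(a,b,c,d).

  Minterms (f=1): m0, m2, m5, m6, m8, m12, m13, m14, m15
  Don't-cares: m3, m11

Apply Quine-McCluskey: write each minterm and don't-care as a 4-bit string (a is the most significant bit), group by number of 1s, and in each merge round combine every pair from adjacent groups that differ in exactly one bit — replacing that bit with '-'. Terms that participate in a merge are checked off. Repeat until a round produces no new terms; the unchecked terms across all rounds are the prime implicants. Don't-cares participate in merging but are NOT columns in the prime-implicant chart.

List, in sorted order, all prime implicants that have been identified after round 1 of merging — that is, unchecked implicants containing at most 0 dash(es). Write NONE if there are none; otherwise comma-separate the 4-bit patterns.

NONE

Round 0: 0000✓ 0010✓ 0011✓ 0101✓ 0110✓ 1000✓ 1011✓ 1100✓ 1101✓ 1110✓ 1111✓
Round 1: -000 -011 -101 -110 0-10 00-0 001- 1-00 1-11 11-0✓ 11-1✓ 110-✓ 111-✓
Round 2: 11--
PIs = {-000, -011, -101, -110, 0-10, 00-0, 001-, 1-00, 1-11, 11--}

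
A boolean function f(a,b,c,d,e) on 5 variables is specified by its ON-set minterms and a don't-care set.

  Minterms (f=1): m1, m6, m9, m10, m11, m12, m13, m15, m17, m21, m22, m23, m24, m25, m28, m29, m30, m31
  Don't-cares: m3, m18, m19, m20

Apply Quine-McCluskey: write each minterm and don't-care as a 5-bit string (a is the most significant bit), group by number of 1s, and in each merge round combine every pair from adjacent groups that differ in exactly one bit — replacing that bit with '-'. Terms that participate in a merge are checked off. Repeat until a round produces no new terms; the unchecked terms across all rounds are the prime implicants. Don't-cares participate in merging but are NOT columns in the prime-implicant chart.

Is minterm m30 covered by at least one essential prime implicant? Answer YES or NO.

YES

Round 0: 00001✓ 00011✓ 00110✓ 01001✓ 01010✓ 01011✓ 01100✓ 01101✓ 01111✓ 10001✓ 10010✓ 10011✓ 10100✓ 10101✓ 10110✓ 10111✓ 11000✓ 11001✓ 11100✓ 11101✓ 11110✓ 11111✓
Round 1: -0001✓ -0011✓ -0110 -1001✓ -1100✓ -1101✓ -1111✓ 0-001✓ 0-011✓ 000-1✓ 01-01✓ 01-11✓ 010-1✓ 0101- 011-1✓ 0110-✓ 1-001✓ 1-100✓ 1-101✓ 1-110✓ 1-111✓ 10-01✓ 10-10✓ 10-11✓ 100-1✓ 1001-✓ 101-0✓ 101-1✓ 1010-✓ 1011-✓ 11-00✓ 11-01✓ 1100-✓ 111-0✓ 111-1✓ 1110-✓ 1111-✓
Round 2: --001 -00-1 -1-01 -11-1 -110- 0-0-1 01--1 1--01 1-1-0✓ 1-1-1✓ 1-10-✓ 1-11-✓ 10--1 10-1- 101--✓ 11-0- 111--✓
Round 3: 1-1--
PIs = {--001, -00-1, -0110, -1-01, -11-1, -110-, 0-0-1, 01--1, 0101-, 1--01, 1-1--, 10--1, 10-1-, 11-0-}
Coverage chart:
  m1: --001,-00-1,0-0-1
  m6: -0110 ←essential
  m9: --001,-1-01,0-0-1,01--1
  m10: 0101- ←essential
  m11: 0-0-1,01--1,0101-
  m12: -110- ←essential
  m13: -1-01,-11-1,-110-,01--1
  m15: -11-1,01--1
  m17: --001,-00-1,1--01,10--1
  m21: 1--01,1-1--,10--1
  m22: -0110,1-1--,10-1-
  m23: 1-1--,10--1,10-1-
  m24: 11-0- ←essential
  m25: --001,-1-01,1--01,11-0-
  m28: -110-,1-1--,11-0-
  m29: -1-01,-11-1,-110-,1--01,1-1--,11-0-
  m30: 1-1-- ←essential
  m31: -11-1,1-1--
Essential: -0110, -110-, 0101-, 1-1--, 11-0-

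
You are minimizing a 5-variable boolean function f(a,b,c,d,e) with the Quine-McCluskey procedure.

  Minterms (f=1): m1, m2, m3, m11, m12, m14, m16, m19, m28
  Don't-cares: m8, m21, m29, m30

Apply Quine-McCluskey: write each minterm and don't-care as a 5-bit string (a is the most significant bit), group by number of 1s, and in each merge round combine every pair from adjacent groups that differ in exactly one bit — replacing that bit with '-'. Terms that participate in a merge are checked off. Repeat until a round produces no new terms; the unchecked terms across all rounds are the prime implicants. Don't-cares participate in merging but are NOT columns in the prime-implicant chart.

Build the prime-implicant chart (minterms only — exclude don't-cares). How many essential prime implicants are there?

[col 0] 00001*, 00010*, 00011*, 01000*, 01011*, 01100*, 01110*, 10000, 10011*, 10101*, 11100*, 11101*, 11110*
[col 1] -0011, -1100*, -1110*, 0-011, 000-1, 0001-, 01-00, 011-0*, 1-101, 111-0*, 1110-
[col 2] -11-0
Prime implicants: -0011, -11-0, 0-011, 000-1, 0001-, 01-00, 1-101, 10000, 1110-
PI chart (minterm → PIs covering it):
  1 | 000-1  (sole → essential)
  2 | 0001-  (sole → essential)
  3 | -0011,0-011,000-1,0001-
  11 | 0-011  (sole → essential)
  12 | -11-0,01-00
  14 | -11-0  (sole → essential)
  16 | 10000  (sole → essential)
  19 | -0011  (sole → essential)
  28 | -11-0,1110-
Essential prime implicants: -0011, -11-0, 0-011, 000-1, 0001-, 10000

6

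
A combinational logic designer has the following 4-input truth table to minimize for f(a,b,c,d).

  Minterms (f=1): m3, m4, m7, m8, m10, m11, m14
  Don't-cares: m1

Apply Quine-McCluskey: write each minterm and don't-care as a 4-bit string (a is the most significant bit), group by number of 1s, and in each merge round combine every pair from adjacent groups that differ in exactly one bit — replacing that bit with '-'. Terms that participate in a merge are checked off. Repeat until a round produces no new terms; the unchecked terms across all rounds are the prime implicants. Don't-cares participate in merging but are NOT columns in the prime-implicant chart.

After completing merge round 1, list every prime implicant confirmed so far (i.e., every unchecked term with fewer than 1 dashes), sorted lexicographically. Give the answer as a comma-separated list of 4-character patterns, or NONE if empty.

0100

size-2^0 implicants → 0001(✓)  0011(✓)  0100  0111(✓)  1000(✓)  1010(✓)  1011(✓)  1110(✓)
size-2^1 implicants → -011  0-11  00-1  1-10  10-0  101-
Unchecked terms (primes): -011, 0-11, 00-1, 0100, 1-10, 10-0, 101-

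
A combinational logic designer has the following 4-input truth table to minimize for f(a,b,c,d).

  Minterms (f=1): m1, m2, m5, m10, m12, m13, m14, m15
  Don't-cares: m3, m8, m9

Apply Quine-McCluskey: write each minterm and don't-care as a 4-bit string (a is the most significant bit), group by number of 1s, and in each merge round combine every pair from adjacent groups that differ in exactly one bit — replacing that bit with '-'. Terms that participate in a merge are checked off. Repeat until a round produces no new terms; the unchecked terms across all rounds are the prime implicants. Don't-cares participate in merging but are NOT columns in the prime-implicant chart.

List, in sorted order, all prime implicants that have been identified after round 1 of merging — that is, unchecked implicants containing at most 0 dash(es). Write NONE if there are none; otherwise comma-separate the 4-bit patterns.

NONE

[col 0] 0001*, 0010*, 0011*, 0101*, 1000*, 1001*, 1010*, 1100*, 1101*, 1110*, 1111*
[col 1] -001*, -010, -101*, 0-01*, 00-1, 001-, 1-00*, 1-01*, 1-10*, 10-0*, 100-*, 11-0*, 11-1*, 110-*, 111-*
[col 2] --01, 1--0, 1-0-, 11--
Prime implicants: --01, -010, 00-1, 001-, 1--0, 1-0-, 11--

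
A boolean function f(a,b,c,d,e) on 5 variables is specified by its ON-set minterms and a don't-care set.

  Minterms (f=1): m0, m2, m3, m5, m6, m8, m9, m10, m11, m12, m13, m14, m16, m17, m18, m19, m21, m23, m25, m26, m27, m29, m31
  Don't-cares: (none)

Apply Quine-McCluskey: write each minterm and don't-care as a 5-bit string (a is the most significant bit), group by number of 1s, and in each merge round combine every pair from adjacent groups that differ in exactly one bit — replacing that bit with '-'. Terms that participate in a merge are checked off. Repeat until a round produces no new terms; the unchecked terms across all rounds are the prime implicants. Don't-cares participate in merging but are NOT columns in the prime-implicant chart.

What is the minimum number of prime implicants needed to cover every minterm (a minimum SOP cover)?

size-2^0 implicants → 00000(✓)  00010(✓)  00011(✓)  00101(✓)  00110(✓)  01000(✓)  01001(✓)  01010(✓)  01011(✓)  01100(✓)  01101(✓)  01110(✓)  10000(✓)  10001(✓)  10010(✓)  10011(✓)  10101(✓)  10111(✓)  11001(✓)  11010(✓)  11011(✓)  11101(✓)  11111(✓)
size-2^1 implicants → -0000(✓)  -0010(✓)  -0011(✓)  -0101(✓)  -1001(✓)  -1010(✓)  -1011(✓)  -1101(✓)  0-000(✓)  0-010(✓)  0-011(✓)  0-101(✓)  0-110(✓)  00-10(✓)  000-0(✓)  0001-(✓)  01-00(✓)  01-01(✓)  01-10(✓)  010-0(✓)  010-1(✓)  0100-(✓)  0101-(✓)  011-0(✓)  0110-(✓)  1-001(✓)  1-010(✓)  1-011(✓)  1-101(✓)  1-111(✓)  10-01(✓)  10-11(✓)  100-0(✓)  100-1(✓)  1000-(✓)  1001-(✓)  101-1(✓)  11-01(✓)  11-11(✓)  110-1(✓)  1101-(✓)  111-1(✓)
size-2^2 implicants → --010(✓)  --011(✓)  --101  -00-0  -001-(✓)  -1-01  -10-1  -101-(✓)  0--10  0-0-0  0-01-(✓)  01--0  01-0-  010--  1--01(✓)  1--11(✓)  1-0-1(✓)  1-01-(✓)  1-1-1(✓)  10--1(✓)  100--  11--1(✓)
size-2^3 implicants → --01-  1---1
Unchecked terms (primes): --01-, --101, -00-0, -1-01, -10-1, 0--10, 0-0-0, 01--0, 01-0-, 010--, 1---1, 100--
Minterm coverage:
  m0 ⊆ -00-0,0-0-0
  m2 ⊆ --01-,-00-0,0--10,0-0-0
  m3 ⊆ --01- [E]
  m5 ⊆ --101 [E]
  m6 ⊆ 0--10 [E]
  m8 ⊆ 0-0-0,01--0,01-0-,010--
  m9 ⊆ -1-01,-10-1,01-0-,010--
  m10 ⊆ --01-,0--10,0-0-0,01--0,010--
  m11 ⊆ --01-,-10-1,010--
  m12 ⊆ 01--0,01-0-
  m13 ⊆ --101,-1-01,01-0-
  m14 ⊆ 0--10,01--0
  m16 ⊆ -00-0,100--
  m17 ⊆ 1---1,100--
  m18 ⊆ --01-,-00-0,100--
  m19 ⊆ --01-,1---1,100--
  m21 ⊆ --101,1---1
  m23 ⊆ 1---1 [E]
  m25 ⊆ -1-01,-10-1,1---1
  m26 ⊆ --01- [E]
  m27 ⊆ --01-,-10-1,1---1
  m29 ⊆ --101,-1-01,1---1
  m31 ⊆ 1---1 [E]
E = {--01-, --101, 0--10, 1---1}
Petrick residual → -00-0, 01-0-
Cover = c'd + cd'e + b'c'e' + a'de' + a'bd' + ae  |cover|=6

6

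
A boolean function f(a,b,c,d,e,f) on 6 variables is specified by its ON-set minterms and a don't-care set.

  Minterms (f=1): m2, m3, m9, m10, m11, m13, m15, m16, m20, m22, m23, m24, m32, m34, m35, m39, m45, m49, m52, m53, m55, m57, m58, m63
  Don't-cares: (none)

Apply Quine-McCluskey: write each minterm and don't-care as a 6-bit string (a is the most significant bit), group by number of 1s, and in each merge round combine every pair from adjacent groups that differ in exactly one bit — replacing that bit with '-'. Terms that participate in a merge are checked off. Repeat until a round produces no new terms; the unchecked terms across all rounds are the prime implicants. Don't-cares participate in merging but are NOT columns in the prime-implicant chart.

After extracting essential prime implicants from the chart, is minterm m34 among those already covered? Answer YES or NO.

[col 0] 000010*, 000011*, 001001*, 001010*, 001011*, 001101*, 001111*, 010000*, 010100*, 010110*, 010111*, 011000*, 100000*, 100010*, 100011*, 100111*, 101101*, 110001*, 110100*, 110101*, 110111*, 111001*, 111010, 111111*
[col 1] -00010*, -00011*, -01101, -10100, -10111, 00-010*, 00-011*, 00001-*, 001-01*, 001-11*, 0010-1*, 00101-*, 0011-1*, 01-000, 010-00, 0101-0, 01011-, 1-0111, 100-11, 1000-0, 10001-*, 11-001, 11-111, 110-01, 1101-1, 11010-
[col 2] -0001-, 00-01-, 001--1
Prime implicants: -0001-, -01101, -10100, -10111, 00-01-, 001--1, 01-000, 010-00, 0101-0, 01011-, 1-0111, 100-11, 1000-0, 11-001, 11-111, 110-01, 1101-1, 11010-, 111010
PI chart (minterm → PIs covering it):
  2 | -0001-,00-01-
  3 | -0001-,00-01-
  9 | 001--1  (sole → essential)
  10 | 00-01-  (sole → essential)
  11 | 00-01-,001--1
  13 | -01101,001--1
  15 | 001--1  (sole → essential)
  16 | 01-000,010-00
  20 | -10100,010-00,0101-0
  22 | 0101-0,01011-
  23 | -10111,01011-
  24 | 01-000  (sole → essential)
  32 | 1000-0  (sole → essential)
  34 | -0001-,1000-0
  35 | -0001-,100-11
  39 | 1-0111,100-11
  45 | -01101  (sole → essential)
  49 | 11-001,110-01
  52 | -10100,11010-
  53 | 110-01,1101-1,11010-
  55 | -10111,1-0111,11-111,1101-1
  57 | 11-001  (sole → essential)
  58 | 111010  (sole → essential)
  63 | 11-111  (sole → essential)
Essential prime implicants: -01101, 00-01-, 001--1, 01-000, 1000-0, 11-001, 11-111, 111010

YES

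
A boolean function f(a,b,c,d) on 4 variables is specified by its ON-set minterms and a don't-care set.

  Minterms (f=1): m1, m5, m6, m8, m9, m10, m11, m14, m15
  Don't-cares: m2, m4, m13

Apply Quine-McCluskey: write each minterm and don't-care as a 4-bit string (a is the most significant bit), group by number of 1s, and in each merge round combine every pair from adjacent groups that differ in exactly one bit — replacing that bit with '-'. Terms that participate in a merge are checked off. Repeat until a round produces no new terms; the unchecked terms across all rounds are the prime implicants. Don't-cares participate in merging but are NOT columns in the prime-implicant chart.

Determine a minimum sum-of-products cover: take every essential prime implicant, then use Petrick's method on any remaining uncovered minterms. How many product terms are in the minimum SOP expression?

[col 0] 0001*, 0010*, 0100*, 0101*, 0110*, 1000*, 1001*, 1010*, 1011*, 1101*, 1110*, 1111*
[col 1] -001*, -010*, -101*, -110*, 0-01*, 0-10*, 01-0, 010-, 1-01*, 1-10*, 1-11*, 10-0*, 10-1*, 100-*, 101-*, 11-1*, 111-*
[col 2] --01, --10, 1--1, 1-1-, 10--
Prime implicants: --01, --10, 01-0, 010-, 1--1, 1-1-, 10--
PI chart (minterm → PIs covering it):
  1 | --01  (sole → essential)
  5 | --01,010-
  6 | --10,01-0
  8 | 10--  (sole → essential)
  9 | --01,1--1,10--
  10 | --10,1-1-,10--
  11 | 1--1,1-1-,10--
  14 | --10,1-1-
  15 | 1--1,1-1-
Essential prime implicants: --01, 10--
Petrick residual → --10, 1--1
Minimum SOP uses 4 PIs: c'd + cd' + ad + ab'

4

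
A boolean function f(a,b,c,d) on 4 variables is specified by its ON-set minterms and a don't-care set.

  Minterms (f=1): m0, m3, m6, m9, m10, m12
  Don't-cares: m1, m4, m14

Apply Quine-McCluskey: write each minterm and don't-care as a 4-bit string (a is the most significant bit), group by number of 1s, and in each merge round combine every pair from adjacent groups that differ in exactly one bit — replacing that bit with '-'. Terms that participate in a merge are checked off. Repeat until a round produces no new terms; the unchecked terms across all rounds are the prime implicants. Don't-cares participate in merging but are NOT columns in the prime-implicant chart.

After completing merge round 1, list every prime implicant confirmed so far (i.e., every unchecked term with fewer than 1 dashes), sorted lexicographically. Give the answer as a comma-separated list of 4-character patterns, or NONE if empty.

Round 0: 0000✓ 0001✓ 0011✓ 0100✓ 0110✓ 1001✓ 1010✓ 1100✓ 1110✓
Round 1: -001 -100✓ -110✓ 0-00 00-1 000- 01-0✓ 1-10 11-0✓
Round 2: -1-0
PIs = {-001, -1-0, 0-00, 00-1, 000-, 1-10}

NONE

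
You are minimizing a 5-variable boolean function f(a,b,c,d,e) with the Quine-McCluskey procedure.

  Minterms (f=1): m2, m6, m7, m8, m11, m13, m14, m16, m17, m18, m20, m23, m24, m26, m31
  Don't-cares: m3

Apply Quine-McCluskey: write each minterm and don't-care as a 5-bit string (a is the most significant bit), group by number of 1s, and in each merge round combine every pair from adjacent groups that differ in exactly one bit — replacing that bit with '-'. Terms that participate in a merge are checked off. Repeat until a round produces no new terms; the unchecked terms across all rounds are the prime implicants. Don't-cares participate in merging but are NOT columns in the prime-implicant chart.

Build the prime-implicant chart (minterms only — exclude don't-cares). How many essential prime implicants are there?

Round 0: 00010✓ 00011✓ 00110✓ 00111✓ 01000✓ 01011✓ 01101 01110✓ 10000✓ 10001✓ 10010✓ 10100✓ 10111✓ 11000✓ 11010✓ 11111✓
Round 1: -0010 -0111 -1000 0-011 0-110 00-10✓ 00-11✓ 0001-✓ 0011-✓ 1-000✓ 1-010✓ 1-111 10-00 100-0✓ 1000- 110-0✓
Round 2: 00-1- 1-0-0
PIs = {-0010, -0111, -1000, 0-011, 0-110, 00-1-, 01101, 1-0-0, 1-111, 10-00, 1000-}
Coverage chart:
  m2: -0010,00-1-
  m6: 0-110,00-1-
  m7: -0111,00-1-
  m8: -1000 ←essential
  m11: 0-011 ←essential
  m13: 01101 ←essential
  m14: 0-110 ←essential
  m16: 1-0-0,10-00,1000-
  m17: 1000- ←essential
  m18: -0010,1-0-0
  m20: 10-00 ←essential
  m23: -0111,1-111
  m24: -1000,1-0-0
  m26: 1-0-0 ←essential
  m31: 1-111 ←essential
Essential: -1000, 0-011, 0-110, 01101, 1-0-0, 1-111, 10-00, 1000-

8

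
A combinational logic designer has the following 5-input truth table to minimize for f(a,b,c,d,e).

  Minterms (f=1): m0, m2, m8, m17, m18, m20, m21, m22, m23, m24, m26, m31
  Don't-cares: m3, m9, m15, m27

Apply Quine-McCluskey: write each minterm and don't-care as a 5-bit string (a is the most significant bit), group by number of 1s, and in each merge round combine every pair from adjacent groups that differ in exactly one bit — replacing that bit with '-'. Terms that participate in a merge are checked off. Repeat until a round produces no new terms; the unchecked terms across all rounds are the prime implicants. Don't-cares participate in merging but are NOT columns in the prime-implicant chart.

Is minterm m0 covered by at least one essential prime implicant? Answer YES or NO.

[col 0] 00000*, 00010*, 00011*, 01000*, 01001*, 01111*, 10001*, 10010*, 10100*, 10101*, 10110*, 10111*, 11000*, 11010*, 11011*, 11111*
[col 1] -0010, -1000, -1111, 0-000, 000-0, 0001-, 0100-, 1-010, 1-111, 10-01, 10-10, 101-0*, 101-1*, 1010-*, 1011-*, 11-11, 110-0, 1101-
[col 2] 101--
Prime implicants: -0010, -1000, -1111, 0-000, 000-0, 0001-, 0100-, 1-010, 1-111, 10-01, 10-10, 101--, 11-11, 110-0, 1101-
PI chart (minterm → PIs covering it):
  0 | 0-000,000-0
  2 | -0010,000-0,0001-
  8 | -1000,0-000,0100-
  17 | 10-01  (sole → essential)
  18 | -0010,1-010,10-10
  20 | 101--  (sole → essential)
  21 | 10-01,101--
  22 | 10-10,101--
  23 | 1-111,101--
  24 | -1000,110-0
  26 | 1-010,110-0,1101-
  31 | -1111,1-111,11-11
Essential prime implicants: 10-01, 101--

NO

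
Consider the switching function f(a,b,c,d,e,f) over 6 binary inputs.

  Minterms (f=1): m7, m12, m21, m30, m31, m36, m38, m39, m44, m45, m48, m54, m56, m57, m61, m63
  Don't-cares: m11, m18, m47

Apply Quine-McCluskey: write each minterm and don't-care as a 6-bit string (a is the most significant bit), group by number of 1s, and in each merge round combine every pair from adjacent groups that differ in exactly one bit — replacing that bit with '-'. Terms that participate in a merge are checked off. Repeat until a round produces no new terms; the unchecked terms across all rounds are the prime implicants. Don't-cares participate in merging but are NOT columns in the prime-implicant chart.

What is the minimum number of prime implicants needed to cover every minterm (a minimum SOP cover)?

Round 0: 000111✓ 001011 001100✓ 010010 010101 011110✓ 011111✓ 100100✓ 100110✓ 100111✓ 101100✓ 101101✓ 101111✓ 110000✓ 110110✓ 111000✓ 111001✓ 111101✓ 111111✓
Round 1: -00111 -01100 -11111 01111- 1-0110 1-1101✓ 1-1111✓ 10-100 10-111 1001-0 10011- 1011-1✓ 10110- 11-000 111-01 11100- 1111-1✓
Round 2: 1-11-1
PIs = {-00111, -01100, -11111, 001011, 010010, 010101, 01111-, 1-0110, 1-11-1, 10-100, 10-111, 1001-0, 10011-, 10110-, 11-000, 111-01, 11100-}
Coverage chart:
  m7: -00111 ←essential
  m12: -01100 ←essential
  m21: 010101 ←essential
  m30: 01111- ←essential
  m31: -11111,01111-
  m36: 10-100,1001-0
  m38: 1-0110,1001-0,10011-
  m39: -00111,10-111,10011-
  m44: -01100,10-100,10110-
  m45: 1-11-1,10110-
  m48: 11-000 ←essential
  m54: 1-0110 ←essential
  m56: 11-000,11100-
  m57: 111-01,11100-
  m61: 1-11-1,111-01
  m63: -11111,1-11-1
Essential: -00111, -01100, 010101, 01111-, 1-0110, 11-000
Petrick residual → 1-11-1, 10-100, 111-01
Min cover (9 terms): b'c'def + b'cde'f' + a'bc'de'f + a'bcde + ac'def' + acdf + ab'de'f' + abd'e'f' + abce'f

9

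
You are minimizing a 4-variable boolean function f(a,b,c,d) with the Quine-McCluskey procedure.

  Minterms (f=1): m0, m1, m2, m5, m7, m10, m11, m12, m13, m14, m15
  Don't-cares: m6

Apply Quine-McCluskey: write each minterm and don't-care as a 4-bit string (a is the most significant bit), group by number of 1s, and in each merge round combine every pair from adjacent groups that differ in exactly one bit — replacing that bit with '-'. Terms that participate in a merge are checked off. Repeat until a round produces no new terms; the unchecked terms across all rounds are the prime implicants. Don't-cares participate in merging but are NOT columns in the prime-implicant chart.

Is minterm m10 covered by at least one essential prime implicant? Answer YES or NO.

[col 0] 0000*, 0001*, 0010*, 0101*, 0110*, 0111*, 1010*, 1011*, 1100*, 1101*, 1110*, 1111*
[col 1] -010*, -101*, -110*, -111*, 0-01, 0-10*, 00-0, 000-, 01-1*, 011-*, 1-10*, 1-11*, 101-*, 11-0*, 11-1*, 110-*, 111-*
[col 2] --10, -1-1, -11-, 1-1-, 11--
Prime implicants: --10, -1-1, -11-, 0-01, 00-0, 000-, 1-1-, 11--
PI chart (minterm → PIs covering it):
  0 | 00-0,000-
  1 | 0-01,000-
  2 | --10,00-0
  5 | -1-1,0-01
  7 | -1-1,-11-
  10 | --10,1-1-
  11 | 1-1-  (sole → essential)
  12 | 11--  (sole → essential)
  13 | -1-1,11--
  14 | --10,-11-,1-1-,11--
  15 | -1-1,-11-,1-1-,11--
Essential prime implicants: 1-1-, 11--

YES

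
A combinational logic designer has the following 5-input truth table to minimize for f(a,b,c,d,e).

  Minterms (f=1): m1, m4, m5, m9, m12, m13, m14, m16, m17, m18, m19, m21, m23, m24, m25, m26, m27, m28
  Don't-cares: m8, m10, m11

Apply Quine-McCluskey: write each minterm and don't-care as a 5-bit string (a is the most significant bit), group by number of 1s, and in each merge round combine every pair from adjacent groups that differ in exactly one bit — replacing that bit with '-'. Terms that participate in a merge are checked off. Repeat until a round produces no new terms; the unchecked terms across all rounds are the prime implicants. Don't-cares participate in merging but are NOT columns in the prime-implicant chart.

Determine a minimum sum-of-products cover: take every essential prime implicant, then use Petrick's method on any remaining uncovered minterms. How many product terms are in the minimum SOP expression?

size-2^0 implicants → 00001(✓)  00100(✓)  00101(✓)  01000(✓)  01001(✓)  01010(✓)  01011(✓)  01100(✓)  01101(✓)  01110(✓)  10000(✓)  10001(✓)  10010(✓)  10011(✓)  10101(✓)  10111(✓)  11000(✓)  11001(✓)  11010(✓)  11011(✓)  11100(✓)
size-2^1 implicants → -0001(✓)  -0101(✓)  -1000(✓)  -1001(✓)  -1010(✓)  -1011(✓)  -1100(✓)  0-001(✓)  0-100(✓)  0-101(✓)  00-01(✓)  0010-(✓)  01-00(✓)  01-01(✓)  01-10(✓)  010-0(✓)  010-1(✓)  0100-(✓)  0101-(✓)  011-0(✓)  0110-(✓)  1-000(✓)  1-001(✓)  1-010(✓)  1-011(✓)  10-01(✓)  10-11(✓)  100-0(✓)  100-1(✓)  1000-(✓)  1001-(✓)  101-1(✓)  11-00(✓)  110-0(✓)  110-1(✓)  1100-(✓)  1101-(✓)
size-2^2 implicants → --001  -0-01  -1-00  -10-0(✓)  -10-1(✓)  -100-(✓)  -101-(✓)  0--01  0-10-  01--0  01-0-  010--(✓)  1-0-0(✓)  1-0-1(✓)  1-00-(✓)  1-01-(✓)  10--1  100--(✓)  110--(✓)
size-2^3 implicants → -10--  1-0--
Unchecked terms (primes): --001, -0-01, -1-00, -10--, 0--01, 0-10-, 01--0, 01-0-, 1-0--, 10--1
Minterm coverage:
  m1 ⊆ --001,-0-01,0--01
  m4 ⊆ 0-10- [E]
  m5 ⊆ -0-01,0--01,0-10-
  m9 ⊆ --001,-10--,0--01,01-0-
  m12 ⊆ -1-00,0-10-,01--0,01-0-
  m13 ⊆ 0--01,0-10-,01-0-
  m14 ⊆ 01--0 [E]
  m16 ⊆ 1-0-- [E]
  m17 ⊆ --001,-0-01,1-0--,10--1
  m18 ⊆ 1-0-- [E]
  m19 ⊆ 1-0--,10--1
  m21 ⊆ -0-01,10--1
  m23 ⊆ 10--1 [E]
  m24 ⊆ -1-00,-10--,1-0--
  m25 ⊆ --001,-10--,1-0--
  m26 ⊆ -10--,1-0--
  m27 ⊆ -10--,1-0--
  m28 ⊆ -1-00 [E]
E = {-1-00, 0-10-, 01--0, 1-0--, 10--1}
Petrick residual → --001
Cover = c'd'e + bd'e' + a'cd' + a'be' + ac' + ab'e  |cover|=6

6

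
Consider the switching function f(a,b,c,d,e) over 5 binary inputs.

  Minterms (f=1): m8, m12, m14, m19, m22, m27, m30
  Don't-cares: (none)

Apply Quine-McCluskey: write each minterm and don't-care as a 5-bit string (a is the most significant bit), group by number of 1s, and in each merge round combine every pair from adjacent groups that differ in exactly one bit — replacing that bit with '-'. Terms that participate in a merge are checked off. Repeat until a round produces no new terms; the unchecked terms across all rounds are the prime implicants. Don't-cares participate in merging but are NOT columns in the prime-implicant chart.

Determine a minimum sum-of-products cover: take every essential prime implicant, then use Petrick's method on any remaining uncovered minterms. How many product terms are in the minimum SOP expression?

4

size-2^0 implicants → 01000(✓)  01100(✓)  01110(✓)  10011(✓)  10110(✓)  11011(✓)  11110(✓)
size-2^1 implicants → -1110  01-00  011-0  1-011  1-110
Unchecked terms (primes): -1110, 01-00, 011-0, 1-011, 1-110
Minterm coverage:
  m8 ⊆ 01-00 [E]
  m12 ⊆ 01-00,011-0
  m14 ⊆ -1110,011-0
  m19 ⊆ 1-011 [E]
  m22 ⊆ 1-110 [E]
  m27 ⊆ 1-011 [E]
  m30 ⊆ -1110,1-110
E = {01-00, 1-011, 1-110}
Petrick residual → -1110
Cover = bcde' + a'bd'e' + ac'de + acde'  |cover|=4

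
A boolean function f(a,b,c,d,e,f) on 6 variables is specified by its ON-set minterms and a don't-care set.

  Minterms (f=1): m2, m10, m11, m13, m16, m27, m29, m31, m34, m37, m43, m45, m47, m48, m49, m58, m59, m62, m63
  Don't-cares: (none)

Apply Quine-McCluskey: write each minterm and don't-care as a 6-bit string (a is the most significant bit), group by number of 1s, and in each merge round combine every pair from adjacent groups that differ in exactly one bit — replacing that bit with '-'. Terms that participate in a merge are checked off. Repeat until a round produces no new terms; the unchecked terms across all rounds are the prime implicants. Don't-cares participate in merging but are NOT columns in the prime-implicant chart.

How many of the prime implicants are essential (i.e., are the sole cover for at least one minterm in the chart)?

5

Round 0: 000010✓ 001010✓ 001011✓ 001101✓ 010000✓ 011011✓ 011101✓ 011111✓ 100010✓ 100101✓ 101011✓ 101101✓ 101111✓ 110000✓ 110001✓ 111010✓ 111011✓ 111110✓ 111111✓
Round 1: -00010 -01011✓ -01101 -10000 -11011✓ -11111✓ 0-1011✓ 0-1101 00-010 00101- 011-11✓ 0111-1 1-1011✓ 1-1111✓ 10-101 101-11✓ 1011-1 11000- 111-10✓ 111-11✓ 11101-✓ 11111-✓
Round 2: --1011 -11-11 1-1-11 111-1-
PIs = {--1011, -00010, -01101, -10000, -11-11, 0-1101, 00-010, 00101-, 0111-1, 1-1-11, 10-101, 1011-1, 11000-, 111-1-}
Coverage chart:
  m2: -00010,00-010
  m10: 00-010,00101-
  m11: --1011,00101-
  m13: -01101,0-1101
  m16: -10000 ←essential
  m27: --1011,-11-11
  m29: 0-1101,0111-1
  m31: -11-11,0111-1
  m34: -00010 ←essential
  m37: 10-101 ←essential
  m43: --1011,1-1-11
  m45: -01101,10-101,1011-1
  m47: 1-1-11,1011-1
  m48: -10000,11000-
  m49: 11000- ←essential
  m58: 111-1- ←essential
  m59: --1011,-11-11,1-1-11,111-1-
  m62: 111-1- ←essential
  m63: -11-11,1-1-11,111-1-
Essential: -00010, -10000, 10-101, 11000-, 111-1-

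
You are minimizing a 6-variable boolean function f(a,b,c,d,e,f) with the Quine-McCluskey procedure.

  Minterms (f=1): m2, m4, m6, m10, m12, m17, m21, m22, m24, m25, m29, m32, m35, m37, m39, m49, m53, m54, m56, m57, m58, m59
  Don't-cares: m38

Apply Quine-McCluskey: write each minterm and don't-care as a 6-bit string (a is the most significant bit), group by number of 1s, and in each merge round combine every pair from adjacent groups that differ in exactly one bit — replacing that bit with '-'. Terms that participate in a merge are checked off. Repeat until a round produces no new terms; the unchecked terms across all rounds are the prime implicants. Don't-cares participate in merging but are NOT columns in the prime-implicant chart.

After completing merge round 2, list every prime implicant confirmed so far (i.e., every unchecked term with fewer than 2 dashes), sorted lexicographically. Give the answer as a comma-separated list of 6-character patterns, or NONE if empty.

[col 0] 000010*, 000100*, 000110*, 001010*, 001100*, 010001*, 010101*, 010110*, 011000*, 011001*, 011101*, 100000, 100011*, 100101*, 100110*, 100111*, 110001*, 110101*, 110110*, 111000*, 111001*, 111010*, 111011*
[col 1] -00110*, -10001*, -10101*, -10110*, -11000*, -11001*, 0-0110*, 00-010, 00-100, 000-10, 0001-0, 01-001*, 01-101*, 010-01*, 011-01*, 01100-*, 1-0101, 1-0110*, 100-11, 1001-1, 10011-, 11-001*, 110-01*, 1110-0*, 1110-1*, 11100-*, 11101-*
[col 2] --0110, -1-001, -10-01, -1100-, 01--01, 1110--
Prime implicants: --0110, -1-001, -10-01, -1100-, 00-010, 00-100, 000-10, 0001-0, 01--01, 1-0101, 100-11, 100000, 1001-1, 10011-, 1110--

00-010, 00-100, 000-10, 0001-0, 1-0101, 100-11, 100000, 1001-1, 10011-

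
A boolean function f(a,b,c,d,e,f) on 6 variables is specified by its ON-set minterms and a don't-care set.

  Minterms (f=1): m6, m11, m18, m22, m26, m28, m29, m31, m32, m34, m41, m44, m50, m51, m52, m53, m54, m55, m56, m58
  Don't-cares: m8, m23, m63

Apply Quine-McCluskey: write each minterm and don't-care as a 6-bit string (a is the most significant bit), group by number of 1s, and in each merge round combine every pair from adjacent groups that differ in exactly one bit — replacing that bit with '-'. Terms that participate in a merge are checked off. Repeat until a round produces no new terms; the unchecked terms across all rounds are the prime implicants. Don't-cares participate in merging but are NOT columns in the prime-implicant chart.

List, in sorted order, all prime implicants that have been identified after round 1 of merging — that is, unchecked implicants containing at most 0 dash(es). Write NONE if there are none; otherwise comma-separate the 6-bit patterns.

001000, 001011, 101001, 101100

size-2^0 implicants → 000110(✓)  001000  001011  010010(✓)  010110(✓)  010111(✓)  011010(✓)  011100(✓)  011101(✓)  011111(✓)  100000(✓)  100010(✓)  101001  101100  110010(✓)  110011(✓)  110100(✓)  110101(✓)  110110(✓)  110111(✓)  111000(✓)  111010(✓)  111111(✓)
size-2^1 implicants → -10010(✓)  -10110(✓)  -10111(✓)  -11010(✓)  -11111(✓)  0-0110  01-010(✓)  01-111(✓)  010-10(✓)  01011-(✓)  0111-1  01110-  1-0010  1000-0  11-010(✓)  11-111(✓)  110-10(✓)  110-11(✓)  11001-(✓)  1101-0(✓)  1101-1(✓)  11010-(✓)  11011-(✓)  1110-0
size-2^2 implicants → -1-010  -1-111  -10-10  -1011-  110-1-  1101--
Unchecked terms (primes): -1-010, -1-111, -10-10, -1011-, 0-0110, 001000, 001011, 0111-1, 01110-, 1-0010, 1000-0, 101001, 101100, 110-1-, 1101--, 1110-0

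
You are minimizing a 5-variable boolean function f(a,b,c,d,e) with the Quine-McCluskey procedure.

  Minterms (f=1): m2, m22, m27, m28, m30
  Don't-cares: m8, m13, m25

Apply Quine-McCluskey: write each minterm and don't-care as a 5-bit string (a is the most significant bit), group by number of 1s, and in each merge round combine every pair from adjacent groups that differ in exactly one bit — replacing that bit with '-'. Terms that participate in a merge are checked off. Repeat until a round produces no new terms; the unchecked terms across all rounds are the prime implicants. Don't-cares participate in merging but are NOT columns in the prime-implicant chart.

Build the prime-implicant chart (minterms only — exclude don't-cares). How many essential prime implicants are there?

4

size-2^0 implicants → 00010  01000  01101  10110(✓)  11001(✓)  11011(✓)  11100(✓)  11110(✓)
size-2^1 implicants → 1-110  110-1  111-0
Unchecked terms (primes): 00010, 01000, 01101, 1-110, 110-1, 111-0
Minterm coverage:
  m2 ⊆ 00010 [E]
  m22 ⊆ 1-110 [E]
  m27 ⊆ 110-1 [E]
  m28 ⊆ 111-0 [E]
  m30 ⊆ 1-110,111-0
E = {00010, 1-110, 110-1, 111-0}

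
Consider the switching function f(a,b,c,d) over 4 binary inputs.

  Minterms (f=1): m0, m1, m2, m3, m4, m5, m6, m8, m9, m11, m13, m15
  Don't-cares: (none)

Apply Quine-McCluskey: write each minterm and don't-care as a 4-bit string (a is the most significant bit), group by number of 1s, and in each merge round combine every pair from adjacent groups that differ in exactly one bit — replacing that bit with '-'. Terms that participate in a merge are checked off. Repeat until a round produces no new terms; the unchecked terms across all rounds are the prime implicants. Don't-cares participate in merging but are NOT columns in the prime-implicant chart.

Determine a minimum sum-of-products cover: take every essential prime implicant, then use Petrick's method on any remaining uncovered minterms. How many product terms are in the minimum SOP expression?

size-2^0 implicants → 0000(✓)  0001(✓)  0010(✓)  0011(✓)  0100(✓)  0101(✓)  0110(✓)  1000(✓)  1001(✓)  1011(✓)  1101(✓)  1111(✓)
size-2^1 implicants → -000(✓)  -001(✓)  -011(✓)  -101(✓)  0-00(✓)  0-01(✓)  0-10(✓)  00-0(✓)  00-1(✓)  000-(✓)  001-(✓)  01-0(✓)  010-(✓)  1-01(✓)  1-11(✓)  10-1(✓)  100-(✓)  11-1(✓)
size-2^2 implicants → --01  -0-1  -00-  0--0  0-0-  00--  1--1
Unchecked terms (primes): --01, -0-1, -00-, 0--0, 0-0-, 00--, 1--1
Minterm coverage:
  m0 ⊆ -00-,0--0,0-0-,00--
  m1 ⊆ --01,-0-1,-00-,0-0-,00--
  m2 ⊆ 0--0,00--
  m3 ⊆ -0-1,00--
  m4 ⊆ 0--0,0-0-
  m5 ⊆ --01,0-0-
  m6 ⊆ 0--0 [E]
  m8 ⊆ -00- [E]
  m9 ⊆ --01,-0-1,-00-,1--1
  m11 ⊆ -0-1,1--1
  m13 ⊆ --01,1--1
  m15 ⊆ 1--1 [E]
E = {-00-, 0--0, 1--1}
Petrick residual → --01, -0-1
Cover = c'd + b'd + b'c' + a'd' + ad  |cover|=5

5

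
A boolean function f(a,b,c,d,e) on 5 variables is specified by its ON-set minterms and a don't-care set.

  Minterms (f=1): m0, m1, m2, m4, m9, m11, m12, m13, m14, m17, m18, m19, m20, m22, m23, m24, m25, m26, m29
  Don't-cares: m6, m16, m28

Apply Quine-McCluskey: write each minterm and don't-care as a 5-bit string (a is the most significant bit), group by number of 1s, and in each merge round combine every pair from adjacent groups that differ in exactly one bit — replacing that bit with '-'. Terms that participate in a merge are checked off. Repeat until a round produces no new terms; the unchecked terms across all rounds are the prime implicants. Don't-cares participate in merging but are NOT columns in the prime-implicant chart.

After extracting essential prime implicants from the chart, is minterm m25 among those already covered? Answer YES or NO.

NO

[col 0] 00000*, 00001*, 00010*, 00100*, 00110*, 01001*, 01011*, 01100*, 01101*, 01110*, 10000*, 10001*, 10010*, 10011*, 10100*, 10110*, 10111*, 11000*, 11001*, 11010*, 11100*, 11101*
[col 1] -0000*, -0001*, -0010*, -0100*, -0110*, -1001*, -1100*, -1101*, 0-001*, 0-100*, 0-110*, 00-00*, 00-10*, 000-0*, 0000-*, 001-0*, 01-01*, 010-1, 011-0*, 0110-*, 1-000*, 1-001*, 1-010*, 1-100*, 10-00*, 10-10*, 10-11*, 100-0*, 100-1*, 1000-*, 1001-*, 101-0*, 1011-*, 11-00*, 11-01*, 110-0*, 1100-*, 1110-*
[col 2] --001, --100, -0-00*, -0-10*, -00-0*, -000-, -01-0*, -1-01, -110-, 0-1-0, 00--0*, 1--00, 1-0-0, 1-00-, 10--0*, 10-1-, 100--, 11-0-
[col 3] -0--0
Prime implicants: --001, --100, -0--0, -000-, -1-01, -110-, 0-1-0, 010-1, 1--00, 1-0-0, 1-00-, 10-1-, 100--, 11-0-
PI chart (minterm → PIs covering it):
  0 | -0--0,-000-
  1 | --001,-000-
  2 | -0--0  (sole → essential)
  4 | --100,-0--0,0-1-0
  9 | --001,-1-01,010-1
  11 | 010-1  (sole → essential)
  12 | --100,-110-,0-1-0
  13 | -1-01,-110-
  14 | 0-1-0  (sole → essential)
  17 | --001,-000-,1-00-,100--
  18 | -0--0,1-0-0,10-1-,100--
  19 | 10-1-,100--
  20 | --100,-0--0,1--00
  22 | -0--0,10-1-
  23 | 10-1-  (sole → essential)
  24 | 1--00,1-0-0,1-00-,11-0-
  25 | --001,-1-01,1-00-,11-0-
  26 | 1-0-0  (sole → essential)
  29 | -1-01,-110-,11-0-
Essential prime implicants: -0--0, 0-1-0, 010-1, 1-0-0, 10-1-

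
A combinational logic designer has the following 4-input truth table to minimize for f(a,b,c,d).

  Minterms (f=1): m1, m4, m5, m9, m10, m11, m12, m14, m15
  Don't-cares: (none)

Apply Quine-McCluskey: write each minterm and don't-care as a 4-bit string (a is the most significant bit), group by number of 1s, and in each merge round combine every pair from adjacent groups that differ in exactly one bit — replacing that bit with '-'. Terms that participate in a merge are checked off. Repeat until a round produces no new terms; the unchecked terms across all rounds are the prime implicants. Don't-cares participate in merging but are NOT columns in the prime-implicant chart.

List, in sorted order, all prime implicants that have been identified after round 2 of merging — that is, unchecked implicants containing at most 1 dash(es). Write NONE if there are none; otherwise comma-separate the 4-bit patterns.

-001, -100, 0-01, 010-, 10-1, 11-0

size-2^0 implicants → 0001(✓)  0100(✓)  0101(✓)  1001(✓)  1010(✓)  1011(✓)  1100(✓)  1110(✓)  1111(✓)
size-2^1 implicants → -001  -100  0-01  010-  1-10(✓)  1-11(✓)  10-1  101-(✓)  11-0  111-(✓)
size-2^2 implicants → 1-1-
Unchecked terms (primes): -001, -100, 0-01, 010-, 1-1-, 10-1, 11-0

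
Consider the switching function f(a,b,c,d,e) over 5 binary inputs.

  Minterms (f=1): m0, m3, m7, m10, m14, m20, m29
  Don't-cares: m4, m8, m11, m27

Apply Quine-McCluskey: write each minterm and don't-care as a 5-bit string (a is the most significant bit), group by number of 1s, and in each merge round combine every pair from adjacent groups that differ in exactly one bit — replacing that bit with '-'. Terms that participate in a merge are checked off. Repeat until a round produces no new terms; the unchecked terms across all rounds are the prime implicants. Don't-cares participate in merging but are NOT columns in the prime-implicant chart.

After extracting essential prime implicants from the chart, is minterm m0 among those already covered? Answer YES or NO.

NO

Round 0: 00000✓ 00011✓ 00100✓ 00111✓ 01000✓ 01010✓ 01011✓ 01110✓ 10100✓ 11011✓ 11101
Round 1: -0100 -1011 0-000 0-011 00-00 00-11 01-10 010-0 0101-
PIs = {-0100, -1011, 0-000, 0-011, 00-00, 00-11, 01-10, 010-0, 0101-, 11101}
Coverage chart:
  m0: 0-000,00-00
  m3: 0-011,00-11
  m7: 00-11 ←essential
  m10: 01-10,010-0,0101-
  m14: 01-10 ←essential
  m20: -0100 ←essential
  m29: 11101 ←essential
Essential: -0100, 00-11, 01-10, 11101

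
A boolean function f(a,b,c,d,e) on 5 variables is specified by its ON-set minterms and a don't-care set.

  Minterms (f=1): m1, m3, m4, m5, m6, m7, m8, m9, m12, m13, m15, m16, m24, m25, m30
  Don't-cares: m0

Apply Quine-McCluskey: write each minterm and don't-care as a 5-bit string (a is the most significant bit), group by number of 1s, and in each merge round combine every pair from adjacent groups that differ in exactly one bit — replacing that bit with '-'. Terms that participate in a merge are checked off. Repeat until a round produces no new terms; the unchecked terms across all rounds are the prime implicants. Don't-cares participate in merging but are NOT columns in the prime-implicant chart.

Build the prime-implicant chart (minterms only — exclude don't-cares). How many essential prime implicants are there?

7

[col 0] 00000*, 00001*, 00011*, 00100*, 00101*, 00110*, 00111*, 01000*, 01001*, 01100*, 01101*, 01111*, 10000*, 11000*, 11001*, 11110
[col 1] -0000*, -1000*, -1001*, 0-000*, 0-001*, 0-100*, 0-101*, 0-111*, 00-00*, 00-01*, 00-11*, 000-1*, 0000-*, 001-0*, 001-1*, 0010-*, 0011-*, 01-00*, 01-01*, 0100-*, 011-1*, 0110-*, 1-000*, 1100-*
[col 2] --000, -100-, 0--00*, 0--01*, 0-00-*, 0-1-1, 0-10-*, 00--1, 00-0-*, 001--, 01-0-*
[col 3] 0--0-
Prime implicants: --000, -100-, 0--0-, 0-1-1, 00--1, 001--, 11110
PI chart (minterm → PIs covering it):
  1 | 0--0-,00--1
  3 | 00--1  (sole → essential)
  4 | 0--0-,001--
  5 | 0--0-,0-1-1,00--1,001--
  6 | 001--  (sole → essential)
  7 | 0-1-1,00--1,001--
  8 | --000,-100-,0--0-
  9 | -100-,0--0-
  12 | 0--0-  (sole → essential)
  13 | 0--0-,0-1-1
  15 | 0-1-1  (sole → essential)
  16 | --000  (sole → essential)
  24 | --000,-100-
  25 | -100-  (sole → essential)
  30 | 11110  (sole → essential)
Essential prime implicants: --000, -100-, 0--0-, 0-1-1, 00--1, 001--, 11110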